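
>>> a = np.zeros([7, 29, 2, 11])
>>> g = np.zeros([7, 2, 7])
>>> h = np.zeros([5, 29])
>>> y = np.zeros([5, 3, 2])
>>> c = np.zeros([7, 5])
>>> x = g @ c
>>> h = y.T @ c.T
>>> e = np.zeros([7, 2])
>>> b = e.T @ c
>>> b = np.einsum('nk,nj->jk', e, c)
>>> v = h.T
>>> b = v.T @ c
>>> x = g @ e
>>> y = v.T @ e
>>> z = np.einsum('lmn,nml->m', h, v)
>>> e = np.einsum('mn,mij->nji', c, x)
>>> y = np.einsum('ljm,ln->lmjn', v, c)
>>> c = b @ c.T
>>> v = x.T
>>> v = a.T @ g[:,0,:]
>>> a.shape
(7, 29, 2, 11)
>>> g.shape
(7, 2, 7)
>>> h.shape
(2, 3, 7)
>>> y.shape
(7, 2, 3, 5)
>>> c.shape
(2, 3, 7)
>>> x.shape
(7, 2, 2)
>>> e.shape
(5, 2, 2)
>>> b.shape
(2, 3, 5)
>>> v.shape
(11, 2, 29, 7)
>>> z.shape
(3,)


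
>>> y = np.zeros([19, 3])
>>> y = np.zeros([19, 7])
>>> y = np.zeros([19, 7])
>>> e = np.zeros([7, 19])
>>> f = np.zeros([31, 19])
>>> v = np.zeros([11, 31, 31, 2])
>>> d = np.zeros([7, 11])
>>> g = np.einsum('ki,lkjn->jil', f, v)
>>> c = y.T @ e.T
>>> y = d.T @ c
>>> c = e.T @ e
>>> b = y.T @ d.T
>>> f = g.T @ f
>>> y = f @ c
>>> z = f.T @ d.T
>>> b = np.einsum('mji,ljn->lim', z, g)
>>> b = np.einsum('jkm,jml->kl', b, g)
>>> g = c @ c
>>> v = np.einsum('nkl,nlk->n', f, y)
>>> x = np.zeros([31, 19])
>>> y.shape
(11, 19, 19)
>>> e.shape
(7, 19)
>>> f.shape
(11, 19, 19)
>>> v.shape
(11,)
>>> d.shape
(7, 11)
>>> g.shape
(19, 19)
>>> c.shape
(19, 19)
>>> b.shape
(7, 11)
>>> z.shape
(19, 19, 7)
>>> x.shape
(31, 19)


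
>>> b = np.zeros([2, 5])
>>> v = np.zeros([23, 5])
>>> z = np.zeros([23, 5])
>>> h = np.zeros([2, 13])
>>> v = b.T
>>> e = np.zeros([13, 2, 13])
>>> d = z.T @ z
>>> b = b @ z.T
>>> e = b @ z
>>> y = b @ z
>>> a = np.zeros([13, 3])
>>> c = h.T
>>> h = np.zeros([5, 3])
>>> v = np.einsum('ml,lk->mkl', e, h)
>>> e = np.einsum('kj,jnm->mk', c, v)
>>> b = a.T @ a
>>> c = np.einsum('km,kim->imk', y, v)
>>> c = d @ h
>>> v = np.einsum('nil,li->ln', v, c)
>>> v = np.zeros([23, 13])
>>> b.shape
(3, 3)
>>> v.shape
(23, 13)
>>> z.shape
(23, 5)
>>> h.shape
(5, 3)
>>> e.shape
(5, 13)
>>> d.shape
(5, 5)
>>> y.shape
(2, 5)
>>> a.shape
(13, 3)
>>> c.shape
(5, 3)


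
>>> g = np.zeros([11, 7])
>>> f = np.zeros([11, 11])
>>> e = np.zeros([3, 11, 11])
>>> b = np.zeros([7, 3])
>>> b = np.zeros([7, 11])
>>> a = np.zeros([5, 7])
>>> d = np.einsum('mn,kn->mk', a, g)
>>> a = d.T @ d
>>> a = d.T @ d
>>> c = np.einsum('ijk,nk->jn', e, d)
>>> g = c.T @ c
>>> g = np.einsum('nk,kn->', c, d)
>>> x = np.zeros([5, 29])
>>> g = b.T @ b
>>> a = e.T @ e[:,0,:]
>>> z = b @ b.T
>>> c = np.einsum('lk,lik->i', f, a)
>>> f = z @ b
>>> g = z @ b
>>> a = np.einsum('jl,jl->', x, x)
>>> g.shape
(7, 11)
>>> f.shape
(7, 11)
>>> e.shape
(3, 11, 11)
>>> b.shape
(7, 11)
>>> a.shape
()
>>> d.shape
(5, 11)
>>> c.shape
(11,)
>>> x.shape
(5, 29)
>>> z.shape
(7, 7)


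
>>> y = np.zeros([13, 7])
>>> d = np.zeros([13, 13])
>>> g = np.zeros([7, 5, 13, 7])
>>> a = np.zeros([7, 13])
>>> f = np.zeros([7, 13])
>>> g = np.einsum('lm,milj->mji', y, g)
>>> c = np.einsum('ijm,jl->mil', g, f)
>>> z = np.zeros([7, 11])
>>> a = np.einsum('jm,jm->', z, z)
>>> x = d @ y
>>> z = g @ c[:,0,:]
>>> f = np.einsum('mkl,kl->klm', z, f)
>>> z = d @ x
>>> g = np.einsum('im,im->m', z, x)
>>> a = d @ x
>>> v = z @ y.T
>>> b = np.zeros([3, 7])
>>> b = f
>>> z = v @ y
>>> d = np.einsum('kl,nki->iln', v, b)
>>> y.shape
(13, 7)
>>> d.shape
(7, 13, 7)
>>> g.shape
(7,)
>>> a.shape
(13, 7)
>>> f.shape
(7, 13, 7)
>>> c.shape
(5, 7, 13)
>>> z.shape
(13, 7)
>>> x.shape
(13, 7)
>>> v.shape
(13, 13)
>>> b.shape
(7, 13, 7)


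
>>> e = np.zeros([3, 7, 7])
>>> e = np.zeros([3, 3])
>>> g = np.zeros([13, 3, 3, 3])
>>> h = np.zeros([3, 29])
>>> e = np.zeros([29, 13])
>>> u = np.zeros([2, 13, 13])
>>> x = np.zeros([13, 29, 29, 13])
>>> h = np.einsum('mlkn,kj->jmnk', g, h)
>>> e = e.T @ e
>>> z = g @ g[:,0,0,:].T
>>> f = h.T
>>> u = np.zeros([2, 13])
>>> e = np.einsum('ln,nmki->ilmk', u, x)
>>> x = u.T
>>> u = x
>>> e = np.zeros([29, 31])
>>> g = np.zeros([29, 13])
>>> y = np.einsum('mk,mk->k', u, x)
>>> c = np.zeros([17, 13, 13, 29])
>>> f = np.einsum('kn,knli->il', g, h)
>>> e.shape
(29, 31)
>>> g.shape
(29, 13)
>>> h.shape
(29, 13, 3, 3)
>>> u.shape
(13, 2)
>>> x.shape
(13, 2)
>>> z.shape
(13, 3, 3, 13)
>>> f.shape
(3, 3)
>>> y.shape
(2,)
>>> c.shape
(17, 13, 13, 29)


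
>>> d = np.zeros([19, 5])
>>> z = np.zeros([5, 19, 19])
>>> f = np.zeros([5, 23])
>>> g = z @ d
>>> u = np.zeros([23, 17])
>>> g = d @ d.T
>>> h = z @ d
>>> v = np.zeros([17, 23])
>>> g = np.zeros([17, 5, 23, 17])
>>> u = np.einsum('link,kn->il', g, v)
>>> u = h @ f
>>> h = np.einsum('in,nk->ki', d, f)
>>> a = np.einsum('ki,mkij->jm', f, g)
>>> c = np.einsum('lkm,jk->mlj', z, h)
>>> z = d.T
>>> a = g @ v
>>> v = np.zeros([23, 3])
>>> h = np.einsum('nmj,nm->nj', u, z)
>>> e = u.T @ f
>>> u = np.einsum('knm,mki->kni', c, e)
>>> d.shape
(19, 5)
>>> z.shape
(5, 19)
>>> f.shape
(5, 23)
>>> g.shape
(17, 5, 23, 17)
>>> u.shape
(19, 5, 23)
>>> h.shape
(5, 23)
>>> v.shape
(23, 3)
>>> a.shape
(17, 5, 23, 23)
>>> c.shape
(19, 5, 23)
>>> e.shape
(23, 19, 23)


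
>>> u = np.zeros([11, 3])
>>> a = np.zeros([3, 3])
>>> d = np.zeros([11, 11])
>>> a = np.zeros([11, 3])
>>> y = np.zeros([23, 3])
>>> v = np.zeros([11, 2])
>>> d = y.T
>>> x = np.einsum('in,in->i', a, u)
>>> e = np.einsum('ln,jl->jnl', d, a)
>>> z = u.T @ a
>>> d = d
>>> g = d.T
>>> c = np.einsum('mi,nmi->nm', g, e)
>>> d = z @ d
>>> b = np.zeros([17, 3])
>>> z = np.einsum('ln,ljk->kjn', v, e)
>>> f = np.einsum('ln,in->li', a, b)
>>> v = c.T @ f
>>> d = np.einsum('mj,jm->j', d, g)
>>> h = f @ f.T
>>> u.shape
(11, 3)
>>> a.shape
(11, 3)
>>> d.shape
(23,)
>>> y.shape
(23, 3)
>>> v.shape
(23, 17)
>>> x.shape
(11,)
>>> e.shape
(11, 23, 3)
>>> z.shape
(3, 23, 2)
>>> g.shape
(23, 3)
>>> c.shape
(11, 23)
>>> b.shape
(17, 3)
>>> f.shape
(11, 17)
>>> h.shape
(11, 11)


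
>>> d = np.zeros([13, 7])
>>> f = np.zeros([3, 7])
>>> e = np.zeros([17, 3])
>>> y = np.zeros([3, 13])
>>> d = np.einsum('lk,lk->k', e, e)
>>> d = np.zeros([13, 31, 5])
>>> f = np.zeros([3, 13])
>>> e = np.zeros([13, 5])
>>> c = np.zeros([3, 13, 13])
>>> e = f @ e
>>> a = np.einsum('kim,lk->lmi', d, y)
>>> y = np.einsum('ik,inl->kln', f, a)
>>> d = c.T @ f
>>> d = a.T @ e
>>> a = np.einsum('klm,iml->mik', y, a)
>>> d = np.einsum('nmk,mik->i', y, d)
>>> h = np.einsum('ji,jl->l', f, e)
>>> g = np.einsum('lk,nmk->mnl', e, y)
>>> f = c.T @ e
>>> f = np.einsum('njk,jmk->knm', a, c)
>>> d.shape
(5,)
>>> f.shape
(13, 5, 13)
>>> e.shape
(3, 5)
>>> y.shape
(13, 31, 5)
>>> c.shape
(3, 13, 13)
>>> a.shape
(5, 3, 13)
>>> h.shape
(5,)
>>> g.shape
(31, 13, 3)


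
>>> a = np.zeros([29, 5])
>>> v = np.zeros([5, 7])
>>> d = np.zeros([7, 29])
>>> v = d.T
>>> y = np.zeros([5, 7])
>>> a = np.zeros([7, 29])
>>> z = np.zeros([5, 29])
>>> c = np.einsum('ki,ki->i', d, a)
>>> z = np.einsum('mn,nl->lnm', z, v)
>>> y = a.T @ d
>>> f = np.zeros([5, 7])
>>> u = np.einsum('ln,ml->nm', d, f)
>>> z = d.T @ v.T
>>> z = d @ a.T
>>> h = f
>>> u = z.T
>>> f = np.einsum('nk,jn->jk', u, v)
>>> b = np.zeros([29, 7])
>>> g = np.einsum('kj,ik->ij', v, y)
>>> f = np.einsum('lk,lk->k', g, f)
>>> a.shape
(7, 29)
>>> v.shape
(29, 7)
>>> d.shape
(7, 29)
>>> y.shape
(29, 29)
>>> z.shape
(7, 7)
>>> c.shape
(29,)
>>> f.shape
(7,)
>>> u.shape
(7, 7)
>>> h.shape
(5, 7)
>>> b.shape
(29, 7)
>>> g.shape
(29, 7)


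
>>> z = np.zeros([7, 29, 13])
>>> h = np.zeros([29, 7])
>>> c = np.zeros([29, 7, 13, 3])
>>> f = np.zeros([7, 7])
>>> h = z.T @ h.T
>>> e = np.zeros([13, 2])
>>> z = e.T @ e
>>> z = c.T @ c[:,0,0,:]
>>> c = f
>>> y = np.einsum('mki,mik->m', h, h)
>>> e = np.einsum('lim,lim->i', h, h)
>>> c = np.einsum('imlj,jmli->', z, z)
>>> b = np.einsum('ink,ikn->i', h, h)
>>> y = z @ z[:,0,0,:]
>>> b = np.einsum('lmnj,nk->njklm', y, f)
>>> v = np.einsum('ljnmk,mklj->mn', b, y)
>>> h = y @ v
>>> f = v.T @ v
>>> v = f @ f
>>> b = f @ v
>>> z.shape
(3, 13, 7, 3)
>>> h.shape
(3, 13, 7, 7)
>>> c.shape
()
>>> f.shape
(7, 7)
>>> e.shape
(29,)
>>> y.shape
(3, 13, 7, 3)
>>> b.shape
(7, 7)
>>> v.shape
(7, 7)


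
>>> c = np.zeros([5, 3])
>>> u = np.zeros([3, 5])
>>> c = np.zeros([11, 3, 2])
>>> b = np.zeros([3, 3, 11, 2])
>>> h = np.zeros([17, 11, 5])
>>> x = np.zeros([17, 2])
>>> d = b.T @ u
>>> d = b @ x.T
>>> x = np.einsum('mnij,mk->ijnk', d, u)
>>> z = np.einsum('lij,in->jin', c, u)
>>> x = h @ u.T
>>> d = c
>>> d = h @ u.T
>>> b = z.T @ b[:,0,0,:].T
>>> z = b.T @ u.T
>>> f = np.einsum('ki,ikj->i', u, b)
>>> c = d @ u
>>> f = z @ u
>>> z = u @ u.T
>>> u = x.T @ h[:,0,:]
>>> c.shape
(17, 11, 5)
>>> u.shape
(3, 11, 5)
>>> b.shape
(5, 3, 3)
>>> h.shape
(17, 11, 5)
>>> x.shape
(17, 11, 3)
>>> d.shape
(17, 11, 3)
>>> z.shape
(3, 3)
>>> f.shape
(3, 3, 5)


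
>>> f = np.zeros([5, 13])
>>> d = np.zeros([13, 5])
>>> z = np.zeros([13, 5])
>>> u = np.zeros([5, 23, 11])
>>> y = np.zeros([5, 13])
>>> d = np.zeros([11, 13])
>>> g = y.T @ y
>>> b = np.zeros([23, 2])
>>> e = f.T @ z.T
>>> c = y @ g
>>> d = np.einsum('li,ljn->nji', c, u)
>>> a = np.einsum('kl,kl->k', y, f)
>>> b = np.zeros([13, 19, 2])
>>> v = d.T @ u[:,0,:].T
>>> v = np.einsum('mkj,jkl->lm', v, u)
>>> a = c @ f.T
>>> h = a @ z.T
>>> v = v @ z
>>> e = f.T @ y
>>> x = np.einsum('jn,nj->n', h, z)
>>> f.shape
(5, 13)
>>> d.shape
(11, 23, 13)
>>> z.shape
(13, 5)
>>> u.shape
(5, 23, 11)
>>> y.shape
(5, 13)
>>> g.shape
(13, 13)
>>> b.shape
(13, 19, 2)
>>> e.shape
(13, 13)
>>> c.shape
(5, 13)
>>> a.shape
(5, 5)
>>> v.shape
(11, 5)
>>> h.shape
(5, 13)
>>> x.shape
(13,)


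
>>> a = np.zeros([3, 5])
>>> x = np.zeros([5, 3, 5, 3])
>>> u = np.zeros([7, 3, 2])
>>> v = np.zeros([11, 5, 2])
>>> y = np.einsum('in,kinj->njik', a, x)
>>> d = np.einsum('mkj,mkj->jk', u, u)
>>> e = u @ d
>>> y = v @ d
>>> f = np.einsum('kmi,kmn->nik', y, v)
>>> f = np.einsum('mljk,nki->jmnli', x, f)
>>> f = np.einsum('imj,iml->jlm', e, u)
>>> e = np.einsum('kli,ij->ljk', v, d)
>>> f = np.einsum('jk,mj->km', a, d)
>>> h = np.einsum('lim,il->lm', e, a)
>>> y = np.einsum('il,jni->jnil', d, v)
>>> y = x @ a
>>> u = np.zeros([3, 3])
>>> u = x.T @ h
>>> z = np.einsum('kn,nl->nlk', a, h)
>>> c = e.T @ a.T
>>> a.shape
(3, 5)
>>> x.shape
(5, 3, 5, 3)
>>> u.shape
(3, 5, 3, 11)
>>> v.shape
(11, 5, 2)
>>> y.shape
(5, 3, 5, 5)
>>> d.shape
(2, 3)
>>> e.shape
(5, 3, 11)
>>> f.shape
(5, 2)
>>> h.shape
(5, 11)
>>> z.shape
(5, 11, 3)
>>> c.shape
(11, 3, 3)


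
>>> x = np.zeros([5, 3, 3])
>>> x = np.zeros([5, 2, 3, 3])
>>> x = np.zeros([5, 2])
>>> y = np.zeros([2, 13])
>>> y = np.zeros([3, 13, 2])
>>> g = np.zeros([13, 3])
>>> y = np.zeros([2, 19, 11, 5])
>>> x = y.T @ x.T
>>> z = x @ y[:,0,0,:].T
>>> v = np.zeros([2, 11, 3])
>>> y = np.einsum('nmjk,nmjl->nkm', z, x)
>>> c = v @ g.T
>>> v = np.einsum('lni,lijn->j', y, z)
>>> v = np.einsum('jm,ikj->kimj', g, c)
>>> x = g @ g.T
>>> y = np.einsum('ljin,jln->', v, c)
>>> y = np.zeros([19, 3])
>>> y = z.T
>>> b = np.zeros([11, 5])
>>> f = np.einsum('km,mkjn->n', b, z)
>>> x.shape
(13, 13)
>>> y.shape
(2, 19, 11, 5)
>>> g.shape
(13, 3)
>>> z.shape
(5, 11, 19, 2)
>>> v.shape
(11, 2, 3, 13)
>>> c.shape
(2, 11, 13)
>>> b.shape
(11, 5)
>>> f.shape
(2,)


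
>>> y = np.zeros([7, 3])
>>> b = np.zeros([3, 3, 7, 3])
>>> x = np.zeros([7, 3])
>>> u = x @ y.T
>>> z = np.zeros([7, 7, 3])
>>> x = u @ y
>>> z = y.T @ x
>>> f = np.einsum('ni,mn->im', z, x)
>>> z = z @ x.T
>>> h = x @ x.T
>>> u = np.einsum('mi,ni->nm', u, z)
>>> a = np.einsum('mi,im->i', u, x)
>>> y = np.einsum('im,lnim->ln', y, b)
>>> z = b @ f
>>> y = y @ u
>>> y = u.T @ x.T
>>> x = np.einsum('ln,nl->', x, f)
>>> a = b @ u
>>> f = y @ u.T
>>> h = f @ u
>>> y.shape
(7, 7)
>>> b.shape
(3, 3, 7, 3)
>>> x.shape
()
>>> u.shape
(3, 7)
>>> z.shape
(3, 3, 7, 7)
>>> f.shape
(7, 3)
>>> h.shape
(7, 7)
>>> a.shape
(3, 3, 7, 7)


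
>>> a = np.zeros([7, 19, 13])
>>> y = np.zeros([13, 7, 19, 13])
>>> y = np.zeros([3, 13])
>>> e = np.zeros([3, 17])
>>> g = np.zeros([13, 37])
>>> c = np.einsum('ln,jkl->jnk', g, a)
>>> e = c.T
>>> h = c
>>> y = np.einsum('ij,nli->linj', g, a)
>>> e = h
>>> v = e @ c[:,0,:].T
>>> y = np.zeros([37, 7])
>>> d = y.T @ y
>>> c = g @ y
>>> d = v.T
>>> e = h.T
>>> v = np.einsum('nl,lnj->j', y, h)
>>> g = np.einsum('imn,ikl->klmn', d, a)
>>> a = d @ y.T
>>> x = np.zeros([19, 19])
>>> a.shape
(7, 37, 37)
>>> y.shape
(37, 7)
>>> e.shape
(19, 37, 7)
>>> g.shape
(19, 13, 37, 7)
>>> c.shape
(13, 7)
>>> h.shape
(7, 37, 19)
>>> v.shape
(19,)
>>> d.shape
(7, 37, 7)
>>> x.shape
(19, 19)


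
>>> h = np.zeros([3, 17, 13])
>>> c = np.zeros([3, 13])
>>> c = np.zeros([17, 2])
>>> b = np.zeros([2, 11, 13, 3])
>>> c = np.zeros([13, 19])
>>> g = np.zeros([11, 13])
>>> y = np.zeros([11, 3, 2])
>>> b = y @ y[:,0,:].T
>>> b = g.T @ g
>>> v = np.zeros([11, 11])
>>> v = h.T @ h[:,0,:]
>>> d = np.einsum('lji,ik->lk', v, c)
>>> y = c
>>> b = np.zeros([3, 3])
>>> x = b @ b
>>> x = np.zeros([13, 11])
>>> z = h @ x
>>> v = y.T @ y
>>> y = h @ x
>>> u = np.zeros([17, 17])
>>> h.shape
(3, 17, 13)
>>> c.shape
(13, 19)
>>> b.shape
(3, 3)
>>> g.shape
(11, 13)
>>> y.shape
(3, 17, 11)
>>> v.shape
(19, 19)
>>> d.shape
(13, 19)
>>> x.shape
(13, 11)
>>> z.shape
(3, 17, 11)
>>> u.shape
(17, 17)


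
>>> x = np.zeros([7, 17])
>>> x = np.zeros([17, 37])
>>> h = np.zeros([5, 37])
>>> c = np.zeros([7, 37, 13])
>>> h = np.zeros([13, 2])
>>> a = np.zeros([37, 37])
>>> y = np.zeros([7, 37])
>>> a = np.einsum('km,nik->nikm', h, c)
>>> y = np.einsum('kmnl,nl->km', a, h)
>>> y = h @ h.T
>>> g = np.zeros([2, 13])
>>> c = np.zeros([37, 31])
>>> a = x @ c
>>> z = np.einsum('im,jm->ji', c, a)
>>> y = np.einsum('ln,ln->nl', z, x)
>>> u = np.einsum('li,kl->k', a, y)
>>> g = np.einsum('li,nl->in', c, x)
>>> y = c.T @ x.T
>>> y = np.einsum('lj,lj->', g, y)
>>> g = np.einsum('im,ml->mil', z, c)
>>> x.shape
(17, 37)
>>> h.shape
(13, 2)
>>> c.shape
(37, 31)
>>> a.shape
(17, 31)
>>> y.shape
()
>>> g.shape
(37, 17, 31)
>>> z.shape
(17, 37)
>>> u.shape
(37,)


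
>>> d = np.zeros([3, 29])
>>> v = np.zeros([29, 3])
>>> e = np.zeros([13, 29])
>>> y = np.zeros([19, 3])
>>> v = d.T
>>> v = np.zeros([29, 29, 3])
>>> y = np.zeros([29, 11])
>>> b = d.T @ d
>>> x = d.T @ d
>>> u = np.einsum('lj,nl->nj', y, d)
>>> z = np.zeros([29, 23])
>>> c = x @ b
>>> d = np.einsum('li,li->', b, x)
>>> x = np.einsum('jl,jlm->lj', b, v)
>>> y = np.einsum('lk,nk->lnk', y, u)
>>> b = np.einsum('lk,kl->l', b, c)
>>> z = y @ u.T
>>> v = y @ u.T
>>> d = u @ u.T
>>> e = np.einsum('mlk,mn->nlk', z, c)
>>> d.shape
(3, 3)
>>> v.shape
(29, 3, 3)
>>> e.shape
(29, 3, 3)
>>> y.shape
(29, 3, 11)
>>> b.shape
(29,)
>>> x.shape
(29, 29)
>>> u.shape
(3, 11)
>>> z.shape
(29, 3, 3)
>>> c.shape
(29, 29)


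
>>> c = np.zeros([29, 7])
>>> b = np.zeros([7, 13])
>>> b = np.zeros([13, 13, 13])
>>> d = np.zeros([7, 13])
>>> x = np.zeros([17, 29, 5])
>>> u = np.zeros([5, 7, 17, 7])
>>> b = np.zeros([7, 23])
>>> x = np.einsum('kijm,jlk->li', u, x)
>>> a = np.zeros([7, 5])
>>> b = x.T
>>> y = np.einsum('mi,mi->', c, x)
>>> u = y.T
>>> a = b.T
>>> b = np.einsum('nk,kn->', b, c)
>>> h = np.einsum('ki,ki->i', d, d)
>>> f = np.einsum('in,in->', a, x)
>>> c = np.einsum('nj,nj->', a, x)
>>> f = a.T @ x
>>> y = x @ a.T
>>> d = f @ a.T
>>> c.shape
()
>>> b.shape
()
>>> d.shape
(7, 29)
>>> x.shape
(29, 7)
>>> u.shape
()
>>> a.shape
(29, 7)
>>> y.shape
(29, 29)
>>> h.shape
(13,)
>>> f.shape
(7, 7)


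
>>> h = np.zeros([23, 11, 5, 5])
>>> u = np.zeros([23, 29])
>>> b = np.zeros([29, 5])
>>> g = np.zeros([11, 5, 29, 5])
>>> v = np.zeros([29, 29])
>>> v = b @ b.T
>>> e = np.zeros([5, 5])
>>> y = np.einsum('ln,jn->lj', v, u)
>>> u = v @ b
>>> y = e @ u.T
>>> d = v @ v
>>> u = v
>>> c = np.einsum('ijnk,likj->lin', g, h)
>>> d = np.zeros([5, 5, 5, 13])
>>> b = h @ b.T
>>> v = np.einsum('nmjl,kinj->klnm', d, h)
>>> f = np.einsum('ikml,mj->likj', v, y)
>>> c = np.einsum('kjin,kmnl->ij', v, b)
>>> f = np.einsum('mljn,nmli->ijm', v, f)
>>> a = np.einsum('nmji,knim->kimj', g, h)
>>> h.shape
(23, 11, 5, 5)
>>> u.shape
(29, 29)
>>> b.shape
(23, 11, 5, 29)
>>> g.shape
(11, 5, 29, 5)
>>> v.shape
(23, 13, 5, 5)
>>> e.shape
(5, 5)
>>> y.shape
(5, 29)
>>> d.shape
(5, 5, 5, 13)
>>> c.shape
(5, 13)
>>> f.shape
(29, 5, 23)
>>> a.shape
(23, 5, 5, 29)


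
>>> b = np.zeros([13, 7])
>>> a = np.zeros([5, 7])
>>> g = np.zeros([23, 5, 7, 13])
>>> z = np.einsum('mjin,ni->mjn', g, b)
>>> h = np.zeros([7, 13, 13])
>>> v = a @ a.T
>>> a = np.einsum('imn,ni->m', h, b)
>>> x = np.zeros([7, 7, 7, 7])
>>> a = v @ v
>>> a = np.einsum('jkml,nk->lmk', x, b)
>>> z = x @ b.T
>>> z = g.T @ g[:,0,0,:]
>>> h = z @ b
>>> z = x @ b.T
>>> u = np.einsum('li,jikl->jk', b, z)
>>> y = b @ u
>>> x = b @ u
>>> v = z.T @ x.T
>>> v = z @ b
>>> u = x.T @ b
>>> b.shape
(13, 7)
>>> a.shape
(7, 7, 7)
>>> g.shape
(23, 5, 7, 13)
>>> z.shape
(7, 7, 7, 13)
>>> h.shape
(13, 7, 5, 7)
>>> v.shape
(7, 7, 7, 7)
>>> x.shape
(13, 7)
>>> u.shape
(7, 7)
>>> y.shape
(13, 7)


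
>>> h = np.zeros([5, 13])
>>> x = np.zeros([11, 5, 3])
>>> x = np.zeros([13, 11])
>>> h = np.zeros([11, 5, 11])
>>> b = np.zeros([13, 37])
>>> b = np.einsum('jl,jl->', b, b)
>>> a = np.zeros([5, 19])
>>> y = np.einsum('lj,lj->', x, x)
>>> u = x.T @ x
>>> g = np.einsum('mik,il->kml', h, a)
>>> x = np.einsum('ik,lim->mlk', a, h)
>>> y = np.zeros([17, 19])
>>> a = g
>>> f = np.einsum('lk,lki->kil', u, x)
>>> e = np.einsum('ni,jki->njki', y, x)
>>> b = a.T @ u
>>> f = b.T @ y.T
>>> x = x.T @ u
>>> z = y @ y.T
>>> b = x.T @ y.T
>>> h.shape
(11, 5, 11)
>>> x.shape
(19, 11, 11)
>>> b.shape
(11, 11, 17)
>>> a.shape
(11, 11, 19)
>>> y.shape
(17, 19)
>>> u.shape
(11, 11)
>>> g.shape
(11, 11, 19)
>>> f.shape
(11, 11, 17)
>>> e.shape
(17, 11, 11, 19)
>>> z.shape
(17, 17)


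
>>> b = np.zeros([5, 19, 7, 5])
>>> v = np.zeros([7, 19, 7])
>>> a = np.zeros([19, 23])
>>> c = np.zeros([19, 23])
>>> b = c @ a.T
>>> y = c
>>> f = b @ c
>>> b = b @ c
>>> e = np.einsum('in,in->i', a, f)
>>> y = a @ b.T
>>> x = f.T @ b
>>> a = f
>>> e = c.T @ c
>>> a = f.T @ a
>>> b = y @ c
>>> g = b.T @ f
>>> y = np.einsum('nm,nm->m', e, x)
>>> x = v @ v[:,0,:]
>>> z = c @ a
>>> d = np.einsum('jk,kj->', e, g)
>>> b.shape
(19, 23)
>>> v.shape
(7, 19, 7)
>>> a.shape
(23, 23)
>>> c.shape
(19, 23)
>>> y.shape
(23,)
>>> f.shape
(19, 23)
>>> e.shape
(23, 23)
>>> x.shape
(7, 19, 7)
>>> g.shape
(23, 23)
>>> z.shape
(19, 23)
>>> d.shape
()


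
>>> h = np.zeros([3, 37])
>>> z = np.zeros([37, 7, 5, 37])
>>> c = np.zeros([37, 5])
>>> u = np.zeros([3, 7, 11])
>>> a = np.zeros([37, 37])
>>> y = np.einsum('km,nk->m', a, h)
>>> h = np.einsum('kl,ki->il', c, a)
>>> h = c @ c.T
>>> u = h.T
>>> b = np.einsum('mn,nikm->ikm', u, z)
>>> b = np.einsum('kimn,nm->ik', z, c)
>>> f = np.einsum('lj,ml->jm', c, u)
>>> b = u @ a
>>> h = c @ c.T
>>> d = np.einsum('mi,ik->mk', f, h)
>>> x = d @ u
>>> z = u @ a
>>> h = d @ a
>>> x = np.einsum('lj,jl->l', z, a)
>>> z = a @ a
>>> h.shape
(5, 37)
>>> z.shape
(37, 37)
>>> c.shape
(37, 5)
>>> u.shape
(37, 37)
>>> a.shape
(37, 37)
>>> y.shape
(37,)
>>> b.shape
(37, 37)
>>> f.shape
(5, 37)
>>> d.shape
(5, 37)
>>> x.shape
(37,)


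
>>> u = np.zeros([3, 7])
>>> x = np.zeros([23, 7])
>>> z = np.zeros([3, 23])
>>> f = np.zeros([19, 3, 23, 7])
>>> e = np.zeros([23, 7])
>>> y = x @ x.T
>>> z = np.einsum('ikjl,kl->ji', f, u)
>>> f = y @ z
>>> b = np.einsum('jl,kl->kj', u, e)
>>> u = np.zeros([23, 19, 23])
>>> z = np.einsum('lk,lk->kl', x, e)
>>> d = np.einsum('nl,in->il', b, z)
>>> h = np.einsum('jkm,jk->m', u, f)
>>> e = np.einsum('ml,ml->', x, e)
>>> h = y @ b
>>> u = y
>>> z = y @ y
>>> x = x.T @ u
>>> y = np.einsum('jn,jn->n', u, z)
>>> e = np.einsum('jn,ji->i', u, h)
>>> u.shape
(23, 23)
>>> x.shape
(7, 23)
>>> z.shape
(23, 23)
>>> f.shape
(23, 19)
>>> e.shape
(3,)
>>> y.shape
(23,)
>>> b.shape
(23, 3)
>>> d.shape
(7, 3)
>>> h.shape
(23, 3)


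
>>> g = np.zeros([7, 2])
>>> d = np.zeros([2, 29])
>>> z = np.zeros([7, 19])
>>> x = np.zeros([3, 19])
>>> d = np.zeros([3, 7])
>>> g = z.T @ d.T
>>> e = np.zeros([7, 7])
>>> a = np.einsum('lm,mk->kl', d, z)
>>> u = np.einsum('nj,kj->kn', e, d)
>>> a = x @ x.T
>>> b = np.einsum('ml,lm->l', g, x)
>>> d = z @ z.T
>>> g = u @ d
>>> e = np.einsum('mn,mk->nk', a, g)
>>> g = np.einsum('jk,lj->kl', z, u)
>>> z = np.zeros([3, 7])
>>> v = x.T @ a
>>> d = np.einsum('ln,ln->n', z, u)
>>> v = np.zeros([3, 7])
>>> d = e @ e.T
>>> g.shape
(19, 3)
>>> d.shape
(3, 3)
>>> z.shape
(3, 7)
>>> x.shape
(3, 19)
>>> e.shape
(3, 7)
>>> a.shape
(3, 3)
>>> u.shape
(3, 7)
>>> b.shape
(3,)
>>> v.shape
(3, 7)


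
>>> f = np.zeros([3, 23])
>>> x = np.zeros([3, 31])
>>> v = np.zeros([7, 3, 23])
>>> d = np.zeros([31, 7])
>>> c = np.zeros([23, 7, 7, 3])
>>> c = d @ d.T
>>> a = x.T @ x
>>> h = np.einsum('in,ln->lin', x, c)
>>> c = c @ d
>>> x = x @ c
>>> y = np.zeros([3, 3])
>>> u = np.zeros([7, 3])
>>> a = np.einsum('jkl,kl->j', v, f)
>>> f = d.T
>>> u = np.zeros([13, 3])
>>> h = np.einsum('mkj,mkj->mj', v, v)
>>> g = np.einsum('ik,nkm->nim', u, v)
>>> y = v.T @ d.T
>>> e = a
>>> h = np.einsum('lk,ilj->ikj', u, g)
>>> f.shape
(7, 31)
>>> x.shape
(3, 7)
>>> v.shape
(7, 3, 23)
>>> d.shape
(31, 7)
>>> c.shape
(31, 7)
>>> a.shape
(7,)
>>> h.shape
(7, 3, 23)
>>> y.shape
(23, 3, 31)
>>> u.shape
(13, 3)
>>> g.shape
(7, 13, 23)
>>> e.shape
(7,)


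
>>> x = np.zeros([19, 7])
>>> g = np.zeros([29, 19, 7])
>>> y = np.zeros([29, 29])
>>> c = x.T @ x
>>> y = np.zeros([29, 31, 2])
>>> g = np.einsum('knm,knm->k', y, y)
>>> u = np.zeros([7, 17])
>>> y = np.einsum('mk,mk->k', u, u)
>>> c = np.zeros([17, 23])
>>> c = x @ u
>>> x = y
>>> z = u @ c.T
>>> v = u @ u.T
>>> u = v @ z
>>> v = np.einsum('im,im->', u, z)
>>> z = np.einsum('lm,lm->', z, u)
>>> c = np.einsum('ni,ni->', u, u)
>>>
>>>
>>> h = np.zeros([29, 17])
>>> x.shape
(17,)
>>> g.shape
(29,)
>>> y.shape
(17,)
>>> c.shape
()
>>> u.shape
(7, 19)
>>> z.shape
()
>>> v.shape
()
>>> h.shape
(29, 17)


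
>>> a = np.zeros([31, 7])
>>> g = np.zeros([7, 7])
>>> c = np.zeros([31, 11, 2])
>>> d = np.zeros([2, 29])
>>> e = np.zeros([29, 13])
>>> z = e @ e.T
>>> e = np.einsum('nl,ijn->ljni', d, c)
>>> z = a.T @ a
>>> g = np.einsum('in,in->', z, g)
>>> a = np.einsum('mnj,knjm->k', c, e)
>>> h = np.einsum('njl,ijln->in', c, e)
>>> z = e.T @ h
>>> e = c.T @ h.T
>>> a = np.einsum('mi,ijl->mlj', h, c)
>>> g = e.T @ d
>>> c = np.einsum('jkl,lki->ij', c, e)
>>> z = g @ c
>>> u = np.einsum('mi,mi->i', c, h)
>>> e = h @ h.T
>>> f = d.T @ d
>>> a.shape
(29, 2, 11)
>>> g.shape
(29, 11, 29)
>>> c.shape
(29, 31)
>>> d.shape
(2, 29)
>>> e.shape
(29, 29)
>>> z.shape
(29, 11, 31)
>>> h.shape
(29, 31)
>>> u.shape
(31,)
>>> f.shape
(29, 29)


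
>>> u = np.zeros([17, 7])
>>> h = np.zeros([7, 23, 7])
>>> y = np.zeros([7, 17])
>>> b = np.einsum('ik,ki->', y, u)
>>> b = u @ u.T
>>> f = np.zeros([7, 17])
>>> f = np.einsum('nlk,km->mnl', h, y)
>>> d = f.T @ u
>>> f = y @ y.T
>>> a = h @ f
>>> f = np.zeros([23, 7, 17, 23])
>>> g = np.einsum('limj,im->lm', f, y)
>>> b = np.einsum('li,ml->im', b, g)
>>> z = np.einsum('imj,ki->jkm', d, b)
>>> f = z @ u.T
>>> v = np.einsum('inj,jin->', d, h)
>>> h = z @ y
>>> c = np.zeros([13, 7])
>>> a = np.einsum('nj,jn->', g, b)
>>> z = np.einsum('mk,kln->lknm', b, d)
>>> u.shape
(17, 7)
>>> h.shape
(7, 17, 17)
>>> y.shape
(7, 17)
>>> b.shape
(17, 23)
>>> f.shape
(7, 17, 17)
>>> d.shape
(23, 7, 7)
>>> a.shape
()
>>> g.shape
(23, 17)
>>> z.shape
(7, 23, 7, 17)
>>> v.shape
()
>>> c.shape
(13, 7)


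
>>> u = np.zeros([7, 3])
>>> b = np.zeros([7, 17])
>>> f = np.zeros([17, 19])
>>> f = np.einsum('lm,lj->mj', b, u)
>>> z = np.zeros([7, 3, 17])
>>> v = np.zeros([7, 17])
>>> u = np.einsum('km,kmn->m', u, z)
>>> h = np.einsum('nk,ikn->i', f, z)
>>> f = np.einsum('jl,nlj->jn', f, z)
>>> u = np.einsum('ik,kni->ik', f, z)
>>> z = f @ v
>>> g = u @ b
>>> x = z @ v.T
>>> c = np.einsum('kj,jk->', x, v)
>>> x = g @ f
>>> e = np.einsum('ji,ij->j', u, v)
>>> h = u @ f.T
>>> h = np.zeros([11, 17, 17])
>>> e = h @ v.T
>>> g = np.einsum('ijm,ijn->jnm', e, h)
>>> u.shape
(17, 7)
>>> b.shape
(7, 17)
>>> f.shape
(17, 7)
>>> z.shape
(17, 17)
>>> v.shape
(7, 17)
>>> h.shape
(11, 17, 17)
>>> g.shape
(17, 17, 7)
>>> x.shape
(17, 7)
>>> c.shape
()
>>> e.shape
(11, 17, 7)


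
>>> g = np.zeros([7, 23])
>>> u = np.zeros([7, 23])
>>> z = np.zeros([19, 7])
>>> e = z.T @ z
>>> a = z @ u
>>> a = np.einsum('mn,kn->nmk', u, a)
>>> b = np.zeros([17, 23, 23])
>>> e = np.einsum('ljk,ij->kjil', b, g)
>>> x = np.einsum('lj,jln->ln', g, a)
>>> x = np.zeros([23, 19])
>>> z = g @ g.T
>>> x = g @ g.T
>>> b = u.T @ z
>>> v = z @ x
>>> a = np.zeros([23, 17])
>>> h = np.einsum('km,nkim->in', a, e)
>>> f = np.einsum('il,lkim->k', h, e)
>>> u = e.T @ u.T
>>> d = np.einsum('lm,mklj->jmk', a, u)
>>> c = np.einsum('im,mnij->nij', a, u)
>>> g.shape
(7, 23)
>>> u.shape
(17, 7, 23, 7)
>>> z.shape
(7, 7)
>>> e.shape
(23, 23, 7, 17)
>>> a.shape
(23, 17)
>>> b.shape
(23, 7)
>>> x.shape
(7, 7)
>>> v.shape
(7, 7)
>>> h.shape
(7, 23)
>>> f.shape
(23,)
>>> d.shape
(7, 17, 7)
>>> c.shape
(7, 23, 7)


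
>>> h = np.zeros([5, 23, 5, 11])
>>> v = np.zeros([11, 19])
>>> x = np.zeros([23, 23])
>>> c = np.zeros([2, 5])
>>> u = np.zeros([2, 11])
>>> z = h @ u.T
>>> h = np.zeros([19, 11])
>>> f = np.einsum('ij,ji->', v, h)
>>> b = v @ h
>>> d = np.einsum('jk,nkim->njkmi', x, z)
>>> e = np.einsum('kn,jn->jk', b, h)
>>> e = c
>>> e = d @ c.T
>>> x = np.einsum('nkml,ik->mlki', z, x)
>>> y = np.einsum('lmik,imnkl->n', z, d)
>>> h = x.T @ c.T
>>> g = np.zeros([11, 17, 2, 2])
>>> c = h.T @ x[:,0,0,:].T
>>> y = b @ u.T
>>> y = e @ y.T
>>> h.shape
(23, 23, 2, 2)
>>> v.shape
(11, 19)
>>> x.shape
(5, 2, 23, 23)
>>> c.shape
(2, 2, 23, 5)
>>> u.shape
(2, 11)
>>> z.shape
(5, 23, 5, 2)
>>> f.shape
()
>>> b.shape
(11, 11)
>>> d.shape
(5, 23, 23, 2, 5)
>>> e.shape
(5, 23, 23, 2, 2)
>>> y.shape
(5, 23, 23, 2, 11)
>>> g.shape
(11, 17, 2, 2)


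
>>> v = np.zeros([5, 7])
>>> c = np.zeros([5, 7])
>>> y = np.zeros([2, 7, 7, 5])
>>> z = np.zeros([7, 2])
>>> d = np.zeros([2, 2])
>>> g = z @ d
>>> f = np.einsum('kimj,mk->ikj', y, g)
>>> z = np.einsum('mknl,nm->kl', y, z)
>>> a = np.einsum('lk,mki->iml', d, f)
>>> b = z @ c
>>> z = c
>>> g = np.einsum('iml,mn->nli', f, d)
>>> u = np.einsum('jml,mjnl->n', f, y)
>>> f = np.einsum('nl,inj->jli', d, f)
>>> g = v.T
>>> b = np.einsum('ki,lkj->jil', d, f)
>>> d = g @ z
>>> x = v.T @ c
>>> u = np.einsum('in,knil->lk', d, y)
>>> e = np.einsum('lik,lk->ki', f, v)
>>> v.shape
(5, 7)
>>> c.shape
(5, 7)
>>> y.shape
(2, 7, 7, 5)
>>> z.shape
(5, 7)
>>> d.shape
(7, 7)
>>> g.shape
(7, 5)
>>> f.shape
(5, 2, 7)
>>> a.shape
(5, 7, 2)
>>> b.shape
(7, 2, 5)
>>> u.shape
(5, 2)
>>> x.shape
(7, 7)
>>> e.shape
(7, 2)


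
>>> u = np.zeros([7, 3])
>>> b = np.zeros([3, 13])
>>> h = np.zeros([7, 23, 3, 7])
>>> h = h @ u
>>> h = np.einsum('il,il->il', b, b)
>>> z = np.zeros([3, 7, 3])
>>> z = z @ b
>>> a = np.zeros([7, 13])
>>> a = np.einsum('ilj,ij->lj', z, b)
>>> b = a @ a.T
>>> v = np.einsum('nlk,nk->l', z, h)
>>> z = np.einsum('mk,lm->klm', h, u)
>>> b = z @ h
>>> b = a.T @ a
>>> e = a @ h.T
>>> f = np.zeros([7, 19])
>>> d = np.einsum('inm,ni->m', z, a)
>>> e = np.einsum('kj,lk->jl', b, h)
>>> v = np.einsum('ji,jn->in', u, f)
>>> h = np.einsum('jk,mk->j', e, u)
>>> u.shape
(7, 3)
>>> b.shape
(13, 13)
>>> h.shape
(13,)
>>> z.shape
(13, 7, 3)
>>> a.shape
(7, 13)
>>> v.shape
(3, 19)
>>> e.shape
(13, 3)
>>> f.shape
(7, 19)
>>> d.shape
(3,)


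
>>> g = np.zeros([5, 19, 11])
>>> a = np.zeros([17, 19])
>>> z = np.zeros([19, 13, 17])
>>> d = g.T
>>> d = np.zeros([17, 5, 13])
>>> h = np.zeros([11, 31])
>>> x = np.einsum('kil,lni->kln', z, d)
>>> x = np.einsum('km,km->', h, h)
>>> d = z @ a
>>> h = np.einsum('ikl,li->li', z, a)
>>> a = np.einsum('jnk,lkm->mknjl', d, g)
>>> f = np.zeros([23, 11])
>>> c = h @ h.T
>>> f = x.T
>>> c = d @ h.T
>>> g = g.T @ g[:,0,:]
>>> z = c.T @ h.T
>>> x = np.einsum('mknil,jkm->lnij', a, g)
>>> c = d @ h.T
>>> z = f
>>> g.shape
(11, 19, 11)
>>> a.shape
(11, 19, 13, 19, 5)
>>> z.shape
()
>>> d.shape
(19, 13, 19)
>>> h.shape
(17, 19)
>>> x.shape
(5, 13, 19, 11)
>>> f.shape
()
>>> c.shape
(19, 13, 17)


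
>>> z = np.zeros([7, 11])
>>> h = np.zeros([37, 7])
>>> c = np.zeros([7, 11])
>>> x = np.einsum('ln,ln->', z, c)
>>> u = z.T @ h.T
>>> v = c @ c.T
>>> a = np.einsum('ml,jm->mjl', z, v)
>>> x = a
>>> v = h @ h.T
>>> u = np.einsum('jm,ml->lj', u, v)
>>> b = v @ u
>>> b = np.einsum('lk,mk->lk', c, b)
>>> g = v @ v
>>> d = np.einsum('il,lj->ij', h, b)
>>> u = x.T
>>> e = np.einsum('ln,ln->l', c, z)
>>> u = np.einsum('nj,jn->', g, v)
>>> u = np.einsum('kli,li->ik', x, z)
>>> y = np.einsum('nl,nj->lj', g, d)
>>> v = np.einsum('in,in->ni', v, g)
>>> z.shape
(7, 11)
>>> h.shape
(37, 7)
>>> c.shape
(7, 11)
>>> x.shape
(7, 7, 11)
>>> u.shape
(11, 7)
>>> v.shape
(37, 37)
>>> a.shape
(7, 7, 11)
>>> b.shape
(7, 11)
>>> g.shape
(37, 37)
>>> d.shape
(37, 11)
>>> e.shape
(7,)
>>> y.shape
(37, 11)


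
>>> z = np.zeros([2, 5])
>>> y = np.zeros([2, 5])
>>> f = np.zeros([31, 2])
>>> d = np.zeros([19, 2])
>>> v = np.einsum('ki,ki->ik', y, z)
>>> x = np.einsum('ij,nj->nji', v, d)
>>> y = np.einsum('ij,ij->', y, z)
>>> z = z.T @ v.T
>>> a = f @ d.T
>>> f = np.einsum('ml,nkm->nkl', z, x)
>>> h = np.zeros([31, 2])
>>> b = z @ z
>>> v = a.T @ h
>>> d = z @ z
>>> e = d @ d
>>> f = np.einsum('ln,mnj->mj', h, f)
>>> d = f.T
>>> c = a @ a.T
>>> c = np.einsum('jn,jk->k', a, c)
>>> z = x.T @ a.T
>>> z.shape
(5, 2, 31)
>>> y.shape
()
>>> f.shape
(19, 5)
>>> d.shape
(5, 19)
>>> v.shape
(19, 2)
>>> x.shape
(19, 2, 5)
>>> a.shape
(31, 19)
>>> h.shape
(31, 2)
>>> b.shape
(5, 5)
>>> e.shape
(5, 5)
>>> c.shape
(31,)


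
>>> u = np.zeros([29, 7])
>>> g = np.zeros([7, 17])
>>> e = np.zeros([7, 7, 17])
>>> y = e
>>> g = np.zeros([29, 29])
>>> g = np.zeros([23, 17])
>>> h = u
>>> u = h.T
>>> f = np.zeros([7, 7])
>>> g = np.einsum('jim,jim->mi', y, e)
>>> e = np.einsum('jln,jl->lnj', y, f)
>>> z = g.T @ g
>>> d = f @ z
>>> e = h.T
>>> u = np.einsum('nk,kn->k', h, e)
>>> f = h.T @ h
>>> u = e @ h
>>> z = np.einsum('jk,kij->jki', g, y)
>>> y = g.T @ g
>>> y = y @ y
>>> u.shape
(7, 7)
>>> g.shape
(17, 7)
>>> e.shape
(7, 29)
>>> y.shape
(7, 7)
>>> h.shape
(29, 7)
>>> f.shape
(7, 7)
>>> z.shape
(17, 7, 7)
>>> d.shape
(7, 7)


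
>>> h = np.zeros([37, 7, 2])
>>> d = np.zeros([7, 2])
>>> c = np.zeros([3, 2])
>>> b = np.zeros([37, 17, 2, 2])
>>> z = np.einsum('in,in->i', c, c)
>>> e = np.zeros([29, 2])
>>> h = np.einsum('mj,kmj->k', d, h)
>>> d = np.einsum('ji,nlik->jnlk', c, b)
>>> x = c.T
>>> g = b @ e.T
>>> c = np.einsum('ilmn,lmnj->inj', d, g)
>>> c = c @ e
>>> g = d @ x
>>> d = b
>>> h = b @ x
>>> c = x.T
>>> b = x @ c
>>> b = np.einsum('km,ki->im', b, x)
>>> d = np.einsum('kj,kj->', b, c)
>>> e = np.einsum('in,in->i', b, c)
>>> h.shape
(37, 17, 2, 3)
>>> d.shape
()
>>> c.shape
(3, 2)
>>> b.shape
(3, 2)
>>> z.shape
(3,)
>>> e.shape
(3,)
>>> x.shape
(2, 3)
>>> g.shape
(3, 37, 17, 3)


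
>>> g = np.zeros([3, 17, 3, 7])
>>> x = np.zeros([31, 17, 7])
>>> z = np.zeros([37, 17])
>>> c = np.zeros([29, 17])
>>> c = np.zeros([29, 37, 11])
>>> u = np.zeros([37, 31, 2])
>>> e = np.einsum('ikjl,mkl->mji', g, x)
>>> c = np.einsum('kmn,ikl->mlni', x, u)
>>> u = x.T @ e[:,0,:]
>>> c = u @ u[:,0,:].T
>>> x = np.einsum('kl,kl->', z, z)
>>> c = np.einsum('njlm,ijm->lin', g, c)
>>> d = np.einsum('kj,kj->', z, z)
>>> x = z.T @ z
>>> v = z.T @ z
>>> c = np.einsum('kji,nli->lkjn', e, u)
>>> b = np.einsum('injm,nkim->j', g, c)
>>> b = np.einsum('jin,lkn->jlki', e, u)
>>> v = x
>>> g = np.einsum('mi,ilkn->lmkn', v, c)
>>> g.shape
(31, 17, 3, 7)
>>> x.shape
(17, 17)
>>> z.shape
(37, 17)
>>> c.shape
(17, 31, 3, 7)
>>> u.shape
(7, 17, 3)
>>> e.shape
(31, 3, 3)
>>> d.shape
()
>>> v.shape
(17, 17)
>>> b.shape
(31, 7, 17, 3)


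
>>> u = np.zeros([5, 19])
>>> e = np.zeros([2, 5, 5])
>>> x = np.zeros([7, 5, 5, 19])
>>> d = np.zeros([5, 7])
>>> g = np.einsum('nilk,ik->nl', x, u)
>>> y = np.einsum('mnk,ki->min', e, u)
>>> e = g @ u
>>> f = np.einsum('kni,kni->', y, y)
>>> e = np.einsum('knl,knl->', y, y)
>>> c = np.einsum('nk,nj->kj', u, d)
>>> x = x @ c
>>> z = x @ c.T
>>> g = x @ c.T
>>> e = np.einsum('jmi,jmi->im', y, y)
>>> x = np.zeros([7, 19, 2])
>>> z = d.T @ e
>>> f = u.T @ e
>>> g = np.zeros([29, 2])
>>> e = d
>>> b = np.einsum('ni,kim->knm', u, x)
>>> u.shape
(5, 19)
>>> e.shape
(5, 7)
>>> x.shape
(7, 19, 2)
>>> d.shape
(5, 7)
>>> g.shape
(29, 2)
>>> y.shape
(2, 19, 5)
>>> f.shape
(19, 19)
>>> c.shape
(19, 7)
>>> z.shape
(7, 19)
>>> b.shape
(7, 5, 2)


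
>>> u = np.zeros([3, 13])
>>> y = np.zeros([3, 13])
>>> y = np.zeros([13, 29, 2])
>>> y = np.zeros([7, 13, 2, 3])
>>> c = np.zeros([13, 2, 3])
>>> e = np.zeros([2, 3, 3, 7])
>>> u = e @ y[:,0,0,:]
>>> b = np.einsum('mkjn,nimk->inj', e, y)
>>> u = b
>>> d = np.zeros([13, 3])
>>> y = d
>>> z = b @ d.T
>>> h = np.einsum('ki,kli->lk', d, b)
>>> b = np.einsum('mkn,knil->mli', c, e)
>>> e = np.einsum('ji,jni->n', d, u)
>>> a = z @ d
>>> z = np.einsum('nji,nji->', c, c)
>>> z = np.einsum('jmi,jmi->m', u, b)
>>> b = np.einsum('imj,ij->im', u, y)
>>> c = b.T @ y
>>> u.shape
(13, 7, 3)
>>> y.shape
(13, 3)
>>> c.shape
(7, 3)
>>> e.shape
(7,)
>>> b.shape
(13, 7)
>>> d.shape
(13, 3)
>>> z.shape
(7,)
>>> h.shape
(7, 13)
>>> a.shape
(13, 7, 3)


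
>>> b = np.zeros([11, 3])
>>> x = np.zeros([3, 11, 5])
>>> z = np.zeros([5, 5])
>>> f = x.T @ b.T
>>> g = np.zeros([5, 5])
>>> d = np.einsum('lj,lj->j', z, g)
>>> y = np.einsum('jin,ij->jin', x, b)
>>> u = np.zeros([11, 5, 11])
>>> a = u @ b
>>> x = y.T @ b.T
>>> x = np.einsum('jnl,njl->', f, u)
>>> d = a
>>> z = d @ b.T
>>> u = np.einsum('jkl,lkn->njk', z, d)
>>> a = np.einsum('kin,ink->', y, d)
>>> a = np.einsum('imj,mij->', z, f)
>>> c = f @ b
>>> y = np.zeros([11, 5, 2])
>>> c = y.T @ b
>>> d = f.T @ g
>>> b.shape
(11, 3)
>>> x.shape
()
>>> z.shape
(11, 5, 11)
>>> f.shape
(5, 11, 11)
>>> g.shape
(5, 5)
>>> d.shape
(11, 11, 5)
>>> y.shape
(11, 5, 2)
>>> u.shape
(3, 11, 5)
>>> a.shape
()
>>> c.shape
(2, 5, 3)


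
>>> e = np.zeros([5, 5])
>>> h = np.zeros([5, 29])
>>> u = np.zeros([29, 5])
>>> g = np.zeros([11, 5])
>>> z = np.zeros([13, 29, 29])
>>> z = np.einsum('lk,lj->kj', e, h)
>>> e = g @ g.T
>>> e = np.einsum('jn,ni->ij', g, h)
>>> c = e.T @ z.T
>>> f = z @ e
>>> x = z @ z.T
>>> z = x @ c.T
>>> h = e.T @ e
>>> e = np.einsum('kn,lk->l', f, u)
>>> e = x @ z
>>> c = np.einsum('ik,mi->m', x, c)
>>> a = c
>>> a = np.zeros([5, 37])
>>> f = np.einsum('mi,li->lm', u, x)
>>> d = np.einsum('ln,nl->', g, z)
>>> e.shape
(5, 11)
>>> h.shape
(11, 11)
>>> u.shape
(29, 5)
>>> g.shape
(11, 5)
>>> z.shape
(5, 11)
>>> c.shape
(11,)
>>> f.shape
(5, 29)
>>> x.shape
(5, 5)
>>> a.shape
(5, 37)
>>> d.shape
()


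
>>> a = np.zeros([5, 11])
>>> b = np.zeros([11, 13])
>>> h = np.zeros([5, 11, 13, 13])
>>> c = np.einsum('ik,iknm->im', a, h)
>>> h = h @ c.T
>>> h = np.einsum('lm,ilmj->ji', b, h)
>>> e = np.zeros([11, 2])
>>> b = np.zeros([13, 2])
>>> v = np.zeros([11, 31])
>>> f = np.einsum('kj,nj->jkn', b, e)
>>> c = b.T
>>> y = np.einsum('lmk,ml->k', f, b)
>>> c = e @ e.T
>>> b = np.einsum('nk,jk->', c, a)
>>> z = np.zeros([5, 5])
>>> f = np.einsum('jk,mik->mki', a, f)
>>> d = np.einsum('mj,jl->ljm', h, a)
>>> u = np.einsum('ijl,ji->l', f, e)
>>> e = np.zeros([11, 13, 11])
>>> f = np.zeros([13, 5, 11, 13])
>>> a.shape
(5, 11)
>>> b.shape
()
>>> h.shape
(5, 5)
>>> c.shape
(11, 11)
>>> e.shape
(11, 13, 11)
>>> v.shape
(11, 31)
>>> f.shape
(13, 5, 11, 13)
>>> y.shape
(11,)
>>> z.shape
(5, 5)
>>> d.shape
(11, 5, 5)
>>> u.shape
(13,)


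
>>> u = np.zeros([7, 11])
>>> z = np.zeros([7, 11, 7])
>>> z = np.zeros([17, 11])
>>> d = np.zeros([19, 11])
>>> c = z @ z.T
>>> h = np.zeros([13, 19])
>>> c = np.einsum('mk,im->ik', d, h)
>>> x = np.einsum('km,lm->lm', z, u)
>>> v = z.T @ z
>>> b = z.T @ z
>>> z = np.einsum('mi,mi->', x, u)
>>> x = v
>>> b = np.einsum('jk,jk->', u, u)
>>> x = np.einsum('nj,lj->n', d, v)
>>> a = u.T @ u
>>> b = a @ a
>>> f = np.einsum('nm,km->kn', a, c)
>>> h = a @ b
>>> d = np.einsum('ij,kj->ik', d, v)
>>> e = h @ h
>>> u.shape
(7, 11)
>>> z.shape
()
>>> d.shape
(19, 11)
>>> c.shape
(13, 11)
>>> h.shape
(11, 11)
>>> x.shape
(19,)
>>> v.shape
(11, 11)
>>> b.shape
(11, 11)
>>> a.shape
(11, 11)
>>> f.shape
(13, 11)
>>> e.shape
(11, 11)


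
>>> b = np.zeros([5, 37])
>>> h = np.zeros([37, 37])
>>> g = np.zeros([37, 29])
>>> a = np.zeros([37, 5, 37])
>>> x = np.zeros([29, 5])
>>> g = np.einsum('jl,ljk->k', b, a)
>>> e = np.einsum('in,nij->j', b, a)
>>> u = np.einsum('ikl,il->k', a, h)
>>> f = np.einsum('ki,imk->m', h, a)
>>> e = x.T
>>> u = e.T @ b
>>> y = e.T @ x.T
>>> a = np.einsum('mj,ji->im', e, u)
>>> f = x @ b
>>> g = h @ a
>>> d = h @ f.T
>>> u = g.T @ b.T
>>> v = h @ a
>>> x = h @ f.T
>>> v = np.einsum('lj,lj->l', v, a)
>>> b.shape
(5, 37)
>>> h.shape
(37, 37)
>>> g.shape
(37, 5)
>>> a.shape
(37, 5)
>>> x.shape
(37, 29)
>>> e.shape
(5, 29)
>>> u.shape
(5, 5)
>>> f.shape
(29, 37)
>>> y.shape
(29, 29)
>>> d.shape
(37, 29)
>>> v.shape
(37,)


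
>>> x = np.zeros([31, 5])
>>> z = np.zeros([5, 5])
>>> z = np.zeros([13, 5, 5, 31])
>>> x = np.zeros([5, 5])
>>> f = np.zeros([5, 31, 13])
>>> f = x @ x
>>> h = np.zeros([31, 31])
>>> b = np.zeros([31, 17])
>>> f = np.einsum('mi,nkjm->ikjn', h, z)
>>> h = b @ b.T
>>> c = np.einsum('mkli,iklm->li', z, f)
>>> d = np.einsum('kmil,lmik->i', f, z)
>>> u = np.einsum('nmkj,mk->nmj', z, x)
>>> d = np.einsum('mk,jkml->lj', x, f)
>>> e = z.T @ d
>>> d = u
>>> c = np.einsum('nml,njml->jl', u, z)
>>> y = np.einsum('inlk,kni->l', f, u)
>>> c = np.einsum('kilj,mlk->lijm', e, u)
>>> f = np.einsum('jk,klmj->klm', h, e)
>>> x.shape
(5, 5)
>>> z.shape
(13, 5, 5, 31)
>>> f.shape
(31, 5, 5)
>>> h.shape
(31, 31)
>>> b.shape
(31, 17)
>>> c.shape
(5, 5, 31, 13)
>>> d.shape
(13, 5, 31)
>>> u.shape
(13, 5, 31)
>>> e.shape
(31, 5, 5, 31)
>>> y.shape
(5,)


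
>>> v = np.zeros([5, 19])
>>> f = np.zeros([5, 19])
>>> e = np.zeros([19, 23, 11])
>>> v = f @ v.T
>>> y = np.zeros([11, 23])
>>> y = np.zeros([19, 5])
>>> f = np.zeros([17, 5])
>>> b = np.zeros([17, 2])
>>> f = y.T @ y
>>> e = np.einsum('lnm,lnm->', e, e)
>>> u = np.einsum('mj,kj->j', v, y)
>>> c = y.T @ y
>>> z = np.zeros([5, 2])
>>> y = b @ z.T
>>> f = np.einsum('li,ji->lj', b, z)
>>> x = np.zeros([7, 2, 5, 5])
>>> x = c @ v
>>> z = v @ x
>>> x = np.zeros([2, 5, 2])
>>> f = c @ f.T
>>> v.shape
(5, 5)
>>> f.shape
(5, 17)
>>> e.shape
()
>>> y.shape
(17, 5)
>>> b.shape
(17, 2)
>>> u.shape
(5,)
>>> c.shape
(5, 5)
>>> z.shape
(5, 5)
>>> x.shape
(2, 5, 2)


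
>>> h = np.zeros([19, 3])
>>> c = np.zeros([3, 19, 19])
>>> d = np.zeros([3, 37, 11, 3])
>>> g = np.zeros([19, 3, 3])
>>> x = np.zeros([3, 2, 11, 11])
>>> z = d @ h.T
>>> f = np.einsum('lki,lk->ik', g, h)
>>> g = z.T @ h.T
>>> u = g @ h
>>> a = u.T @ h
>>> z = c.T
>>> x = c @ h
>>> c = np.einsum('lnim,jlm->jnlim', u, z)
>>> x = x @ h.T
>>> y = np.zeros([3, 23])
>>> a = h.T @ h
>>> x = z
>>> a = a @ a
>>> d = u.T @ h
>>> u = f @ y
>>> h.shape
(19, 3)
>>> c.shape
(19, 11, 19, 37, 3)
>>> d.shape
(3, 37, 11, 3)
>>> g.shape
(19, 11, 37, 19)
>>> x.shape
(19, 19, 3)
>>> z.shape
(19, 19, 3)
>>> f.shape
(3, 3)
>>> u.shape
(3, 23)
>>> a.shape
(3, 3)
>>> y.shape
(3, 23)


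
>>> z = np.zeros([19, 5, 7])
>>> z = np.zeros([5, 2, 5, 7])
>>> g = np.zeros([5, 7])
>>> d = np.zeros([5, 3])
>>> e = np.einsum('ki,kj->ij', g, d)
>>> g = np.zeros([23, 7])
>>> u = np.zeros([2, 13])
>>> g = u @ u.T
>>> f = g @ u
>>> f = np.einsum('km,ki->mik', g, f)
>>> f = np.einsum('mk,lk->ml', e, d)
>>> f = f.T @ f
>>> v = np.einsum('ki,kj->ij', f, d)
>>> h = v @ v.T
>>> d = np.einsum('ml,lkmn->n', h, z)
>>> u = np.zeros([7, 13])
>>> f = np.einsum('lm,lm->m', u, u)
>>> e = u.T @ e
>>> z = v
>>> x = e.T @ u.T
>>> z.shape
(5, 3)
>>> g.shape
(2, 2)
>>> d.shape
(7,)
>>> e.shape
(13, 3)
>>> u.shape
(7, 13)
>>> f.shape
(13,)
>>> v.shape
(5, 3)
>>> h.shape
(5, 5)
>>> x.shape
(3, 7)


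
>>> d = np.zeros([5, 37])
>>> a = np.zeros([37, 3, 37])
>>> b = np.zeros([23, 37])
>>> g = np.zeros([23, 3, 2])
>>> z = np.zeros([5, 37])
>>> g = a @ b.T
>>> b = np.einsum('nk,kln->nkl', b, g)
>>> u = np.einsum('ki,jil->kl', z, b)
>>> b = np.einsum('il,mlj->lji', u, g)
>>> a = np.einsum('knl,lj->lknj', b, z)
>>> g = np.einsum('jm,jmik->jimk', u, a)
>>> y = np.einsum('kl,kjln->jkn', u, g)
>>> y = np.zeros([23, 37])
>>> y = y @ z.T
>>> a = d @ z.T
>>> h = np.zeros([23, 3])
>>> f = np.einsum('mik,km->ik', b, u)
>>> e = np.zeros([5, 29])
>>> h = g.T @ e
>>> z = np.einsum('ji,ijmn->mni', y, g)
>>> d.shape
(5, 37)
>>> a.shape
(5, 5)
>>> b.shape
(3, 23, 5)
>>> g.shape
(5, 23, 3, 37)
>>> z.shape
(3, 37, 5)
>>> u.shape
(5, 3)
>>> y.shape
(23, 5)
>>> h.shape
(37, 3, 23, 29)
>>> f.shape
(23, 5)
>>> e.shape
(5, 29)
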